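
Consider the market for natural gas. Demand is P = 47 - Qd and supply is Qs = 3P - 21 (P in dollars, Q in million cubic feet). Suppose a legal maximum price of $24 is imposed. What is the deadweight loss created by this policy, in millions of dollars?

0

Rearranging demand gives Qd = 47 - P. In a free market, 47 - P = 3P - 21 gives the equilibrium P* = 17, Q* = 30.
Since 24 is above P* = 17, the ceiling does not bind and the free-market outcome prevails.
Since the control does not bind, no trades are prevented and deadweight loss is zero.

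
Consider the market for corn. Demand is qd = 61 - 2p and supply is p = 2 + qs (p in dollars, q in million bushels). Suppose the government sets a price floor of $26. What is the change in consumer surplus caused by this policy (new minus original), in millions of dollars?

-70

Rearranging supply gives qs = p - 2. In a free market, 61 - 2p = p - 2 gives the equilibrium p* = 21, q* = 19.
The floor of 26 is above the equilibrium price 21, so it binds.
At p = 26: qd = 61 - 2·26 = 9 and qs = 26 - 2 = 24.
Consumer surplus without the control is ½ · (30.5 - 21) · 19 = 90.25.
With the floor, consumers buy 9 units at 26, so CS = ½ · (30.5 - 26) · 9 = 20.25.
Change in consumer surplus = 20.25 - 90.25 = -70.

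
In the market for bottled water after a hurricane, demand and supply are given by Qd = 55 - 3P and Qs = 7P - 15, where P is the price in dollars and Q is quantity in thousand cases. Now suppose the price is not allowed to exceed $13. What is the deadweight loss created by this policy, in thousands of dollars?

Setting quantity demanded equal to quantity supplied, 55 - 3P = 7P - 15, gives P* = 7 and Q* = 34.
The ceiling of 13 is above the equilibrium price 7, so it is not binding; the market clears at P* = 7, Q* = 34.
Since the control does not bind, no trades are prevented and deadweight loss is zero.

0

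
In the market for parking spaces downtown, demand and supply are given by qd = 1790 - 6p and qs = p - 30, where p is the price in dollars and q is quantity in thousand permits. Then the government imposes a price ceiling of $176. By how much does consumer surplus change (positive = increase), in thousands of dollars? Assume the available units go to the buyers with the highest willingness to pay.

Without the control the market clears where 1790 - 6p = p - 30, i.e. p* = 260 and q* = 230.
Since 176 < 260, the ceiling is binding.
At p = 176: qd = 1790 - 6·176 = 734 and qs = 176 - 30 = 146.
Consumer surplus without the control is ½ · (895/3 - 260) · 230 = 13225/3.
With the ceiling, 146 units are sold at 176 (assume they go to the highest-value buyers). The demand price at q = 146 is 274, so CS = ½ · [(895/3 - 176) + (274 - 176)] · 146 = 48253/3.
Change in consumer surplus = 48253/3 - 13225/3 = 11676.

11676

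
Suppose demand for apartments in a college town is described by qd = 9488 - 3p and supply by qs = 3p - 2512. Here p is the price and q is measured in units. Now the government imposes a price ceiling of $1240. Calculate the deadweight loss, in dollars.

1732800

Equilibrium: 9488 - 3p = 3p - 2512, so 12000 = 6p and p* = 2000, q* = 3488.
The ceiling of 1240 is below the equilibrium price 2000, so it binds.
At p = 1240: qd = 9488 - 3·1240 = 5768 and qs = 3·1240 - 2512 = 1208.
Quantity traded falls to 1208. At q = 1208 the demand price is (9488 - 1208)/3 = 2760 and the supply price is (2512 + 1208)/3 = 1240.
Deadweight loss = ½ · (2760 - 1240) · (3488 - 1208) = ½ · 1520 · 2280 = 1732800.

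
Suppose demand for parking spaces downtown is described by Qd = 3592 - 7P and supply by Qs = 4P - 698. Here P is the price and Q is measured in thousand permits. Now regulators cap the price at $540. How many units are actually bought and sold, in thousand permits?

Setting quantity demanded equal to quantity supplied, 3592 - 7P = 4P - 698, gives P* = 390 and Q* = 862.
Since 540 is above P* = 390, the ceiling does not bind and the free-market outcome prevails.

862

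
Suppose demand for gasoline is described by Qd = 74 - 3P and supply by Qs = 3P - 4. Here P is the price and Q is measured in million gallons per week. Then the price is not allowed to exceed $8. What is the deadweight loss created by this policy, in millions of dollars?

75

Without the control the market clears where 74 - 3P = 3P - 4, i.e. P* = 13 and Q* = 35.
Because the ceiling (8) lies below the market-clearing price, it is binding.
At P = 8: Qd = 74 - 3·8 = 50 and Qs = 3·8 - 4 = 20.
Quantity traded falls to 20. At Q = 20 the demand price is (74 - 20)/3 = 18 and the supply price is (4 + 20)/3 = 8.
Deadweight loss = ½ · (18 - 8) · (35 - 20) = ½ · 10 · 15 = 75.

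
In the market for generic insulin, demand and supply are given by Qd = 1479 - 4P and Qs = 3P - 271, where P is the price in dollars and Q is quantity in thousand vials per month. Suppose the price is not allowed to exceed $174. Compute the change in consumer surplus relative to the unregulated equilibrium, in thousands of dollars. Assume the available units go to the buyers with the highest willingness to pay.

12578

Without the control the market clears where 1479 - 4P = 3P - 271, i.e. P* = 250 and Q* = 479.
The ceiling of 174 is below the equilibrium price 250, so it binds.
At P = 174: Qd = 1479 - 4·174 = 783 and Qs = 3·174 - 271 = 251.
Consumer surplus without the control is ½ · (369.75 - 250) · 479 = 28680.125.
With the ceiling, 251 units are sold at 174 (assume they go to the highest-value buyers). The demand price at Q = 251 is 307, so CS = ½ · [(369.75 - 174) + (307 - 174)] · 251 = 41258.125.
Change in consumer surplus = 41258.125 - 28680.125 = 12578.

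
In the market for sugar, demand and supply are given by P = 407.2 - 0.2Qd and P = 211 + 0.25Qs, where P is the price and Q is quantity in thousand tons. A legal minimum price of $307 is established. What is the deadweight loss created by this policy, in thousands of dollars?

0

Rearranging demand gives Qd = 2036 - 5P; rearranging supply gives Qs = 4P - 844. In a free market, 2036 - 5P = 4P - 844 gives the equilibrium P* = 320, Q* = 436.
The floor of 307 is below the equilibrium price 320, so it is not binding; the market clears at P* = 320, Q* = 436.
Since the control does not bind, no trades are prevented and deadweight loss is zero.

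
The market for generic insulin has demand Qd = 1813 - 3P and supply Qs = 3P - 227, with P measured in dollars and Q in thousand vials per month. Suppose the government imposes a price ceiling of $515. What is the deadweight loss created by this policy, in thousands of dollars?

Equilibrium: 1813 - 3P = 3P - 227, so 2040 = 6P and P* = 340, Q* = 793.
Since 515 is above P* = 340, the ceiling does not bind and the free-market outcome prevails.
Since the control does not bind, no trades are prevented and deadweight loss is zero.

0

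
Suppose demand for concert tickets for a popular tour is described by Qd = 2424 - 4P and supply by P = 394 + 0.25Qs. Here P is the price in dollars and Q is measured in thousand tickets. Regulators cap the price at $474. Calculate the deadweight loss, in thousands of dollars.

2704

Rearranging supply gives Qs = 4P - 1576. Without the control the market clears where 2424 - 4P = 4P - 1576, i.e. P* = 500 and Q* = 424.
Since 474 < 500, the ceiling is binding.
At P = 474: Qd = 2424 - 4·474 = 528 and Qs = 4·474 - 1576 = 320.
Quantity traded falls to 320. At Q = 320 the demand price is (2424 - 320)/4 = 526 and the supply price is (1576 + 320)/4 = 474.
Deadweight loss = ½ · (526 - 474) · (424 - 320) = ½ · 52 · 104 = 2704.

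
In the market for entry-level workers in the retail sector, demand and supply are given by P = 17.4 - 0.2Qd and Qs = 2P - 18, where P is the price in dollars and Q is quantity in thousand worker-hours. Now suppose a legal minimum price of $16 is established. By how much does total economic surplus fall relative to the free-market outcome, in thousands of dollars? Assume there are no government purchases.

Rearranging demand gives Qd = 87 - 5P. Setting quantity demanded equal to quantity supplied, 87 - 5P = 2P - 18, gives P* = 15 and Q* = 12.
Because the floor (16) lies above the market-clearing price, it is binding.
At P = 16: Qd = 87 - 5·16 = 7 and Qs = 2·16 - 18 = 14.
Quantity traded falls to 7. At Q = 7 the demand price is (87 - 7)/5 = 16 and the supply price is (18 + 7)/2 = 12.5.
Deadweight loss = ½ · (16 - 12.5) · (12 - 7) = ½ · 3.5 · 5 = 8.75.

8.75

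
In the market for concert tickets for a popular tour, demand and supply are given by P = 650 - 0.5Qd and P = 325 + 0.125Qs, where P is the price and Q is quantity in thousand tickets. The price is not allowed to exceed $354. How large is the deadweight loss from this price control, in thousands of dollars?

Rearranging demand gives Qd = 1300 - 2P; rearranging supply gives Qs = 8P - 2600. Setting quantity demanded equal to quantity supplied, 1300 - 2P = 8P - 2600, gives P* = 390 and Q* = 520.
Because the ceiling (354) lies below the market-clearing price, it is binding.
At P = 354: Qd = 1300 - 2·354 = 592 and Qs = 8·354 - 2600 = 232.
Quantity traded falls to 232. At Q = 232 the demand price is (1300 - 232)/2 = 534 and the supply price is (2600 + 232)/8 = 354.
Deadweight loss = ½ · (534 - 354) · (520 - 232) = ½ · 180 · 288 = 25920.

25920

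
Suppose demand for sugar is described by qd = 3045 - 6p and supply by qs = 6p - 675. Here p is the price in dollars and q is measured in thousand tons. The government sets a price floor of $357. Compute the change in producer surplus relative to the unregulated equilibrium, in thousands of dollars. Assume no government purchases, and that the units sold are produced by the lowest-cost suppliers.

35814

Setting quantity demanded equal to quantity supplied, 3045 - 6p = 6p - 675, gives p* = 310 and q* = 1185.
Since 357 > 310, the floor is binding.
At p = 357: qd = 3045 - 6·357 = 903 and qs = 6·357 - 675 = 1467.
Producer surplus without the control is ½ · (310 - 112.5) · 1185 = 117018.75.
With the floor, 903 units are sold at 357. The supply price at q = 903 is 263, so PS = ½ · [(357 - 112.5) + (357 - 263)] · 903 = 152832.75.
Change in producer surplus = 152832.75 - 117018.75 = 35814.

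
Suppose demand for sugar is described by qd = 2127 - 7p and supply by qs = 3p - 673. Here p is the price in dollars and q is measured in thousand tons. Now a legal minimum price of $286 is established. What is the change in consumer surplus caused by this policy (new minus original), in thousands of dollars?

-876

Without the control the market clears where 2127 - 7p = 3p - 673, i.e. p* = 280 and q* = 167.
Because the floor (286) lies above the market-clearing price, it is binding.
At p = 286: qd = 2127 - 7·286 = 125 and qs = 3·286 - 673 = 185.
Consumer surplus without the control is ½ · (2127/7 - 280) · 167 = 27889/14.
With the floor, consumers buy 125 units at 286, so CS = ½ · (2127/7 - 286) · 125 = 15625/14.
Change in consumer surplus = 15625/14 - 27889/14 = -876.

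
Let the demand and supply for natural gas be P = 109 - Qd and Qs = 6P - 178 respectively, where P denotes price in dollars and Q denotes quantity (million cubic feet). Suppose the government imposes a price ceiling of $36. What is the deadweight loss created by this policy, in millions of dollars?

Rearranging demand gives Qd = 109 - P. Equilibrium: 109 - P = 6P - 178, so 287 = 7P and P* = 41, Q* = 68.
Since 36 < 41, the ceiling is binding.
At P = 36: Qd = 109 - 36 = 73 and Qs = 6·36 - 178 = 38.
Quantity traded falls to 38. At Q = 38 the demand price is 109 - 38 = 71 and the supply price is (178 + 38)/6 = 36.
Deadweight loss = ½ · (71 - 36) · (68 - 38) = ½ · 35 · 30 = 525.

525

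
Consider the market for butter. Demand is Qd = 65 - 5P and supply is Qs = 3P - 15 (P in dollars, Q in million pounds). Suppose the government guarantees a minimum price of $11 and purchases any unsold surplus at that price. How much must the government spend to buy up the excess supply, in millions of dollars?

88

In a free market, 65 - 5P = 3P - 15 gives the equilibrium P* = 10, Q* = 15.
The floor of 11 is above the equilibrium price 10, so it binds.
At P = 11: Qd = 65 - 5·11 = 10 and Qs = 3·11 - 15 = 18.
Surplus = Qs - Qd = 8.
Government expenditure = surplus × support price = 8 × 11 = 88.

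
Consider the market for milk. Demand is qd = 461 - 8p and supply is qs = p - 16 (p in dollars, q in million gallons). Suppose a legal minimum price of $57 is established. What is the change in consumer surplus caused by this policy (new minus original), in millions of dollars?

Equilibrium: 461 - 8p = p - 16, so 477 = 9p and p* = 53, q* = 37.
Since 57 > 53, the floor is binding.
At p = 57: qd = 461 - 8·57 = 5 and qs = 57 - 16 = 41.
Consumer surplus without the control is ½ · (57.625 - 53) · 37 = 85.5625.
With the floor, consumers buy 5 units at 57, so CS = ½ · (57.625 - 57) · 5 = 1.5625.
Change in consumer surplus = 1.5625 - 85.5625 = -84.

-84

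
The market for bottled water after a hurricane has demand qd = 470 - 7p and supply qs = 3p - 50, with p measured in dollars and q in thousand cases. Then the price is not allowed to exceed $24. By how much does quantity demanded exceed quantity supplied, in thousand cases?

Setting quantity demanded equal to quantity supplied, 470 - 7p = 3p - 50, gives p* = 52 and q* = 106.
The ceiling of 24 is below the equilibrium price 52, so it binds.
At p = 24: qd = 470 - 7·24 = 302 and qs = 3·24 - 50 = 22.
Shortage = qd - qs = 302 - 22 = 280.

280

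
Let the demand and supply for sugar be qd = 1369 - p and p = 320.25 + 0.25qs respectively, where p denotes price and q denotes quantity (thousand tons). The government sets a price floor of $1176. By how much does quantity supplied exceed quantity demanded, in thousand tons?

Rearranging supply gives qs = 4p - 1281. In a free market, 1369 - p = 4p - 1281 gives the equilibrium p* = 530, q* = 839.
Since 1176 > 530, the floor is binding.
At p = 1176: qd = 1369 - 1176 = 193 and qs = 4·1176 - 1281 = 3423.
Surplus = qs - qd = 3423 - 193 = 3230.

3230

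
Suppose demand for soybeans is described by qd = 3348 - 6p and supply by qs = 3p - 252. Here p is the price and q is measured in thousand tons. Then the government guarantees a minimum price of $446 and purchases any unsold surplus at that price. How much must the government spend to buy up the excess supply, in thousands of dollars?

Equilibrium: 3348 - 6p = 3p - 252, so 3600 = 9p and p* = 400, q* = 948.
Since 446 > 400, the floor is binding.
At p = 446: qd = 3348 - 6·446 = 672 and qs = 3·446 - 252 = 1086.
Surplus = qs - qd = 414.
Government expenditure = surplus × support price = 414 × 446 = 184644.

184644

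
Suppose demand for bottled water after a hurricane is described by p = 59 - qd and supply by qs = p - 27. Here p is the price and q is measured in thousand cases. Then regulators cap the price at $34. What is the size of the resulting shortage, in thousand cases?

18

Rearranging demand gives qd = 59 - p. Without the control the market clears where 59 - p = p - 27, i.e. p* = 43 and q* = 16.
Since 34 < 43, the ceiling is binding.
At p = 34: qd = 59 - 34 = 25 and qs = 34 - 27 = 7.
Shortage = qd - qs = 25 - 7 = 18.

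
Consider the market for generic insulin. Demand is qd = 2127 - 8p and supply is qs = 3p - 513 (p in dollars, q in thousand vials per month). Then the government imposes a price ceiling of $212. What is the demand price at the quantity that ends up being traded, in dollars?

Equilibrium: 2127 - 8p = 3p - 513, so 2640 = 11p and p* = 240, q* = 207.
Because the ceiling (212) lies below the market-clearing price, it is binding.
At p = 212: qd = 2127 - 8·212 = 431 and qs = 3·212 - 513 = 123.
Only 123 units reach the market. On the demand curve, the marginal buyer's willingness to pay at q = 123 is (2127 - 123)/8 = 250.5.

250.5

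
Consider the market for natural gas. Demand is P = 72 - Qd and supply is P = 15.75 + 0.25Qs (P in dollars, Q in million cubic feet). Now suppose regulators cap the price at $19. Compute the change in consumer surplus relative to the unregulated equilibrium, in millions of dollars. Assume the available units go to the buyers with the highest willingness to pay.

Rearranging demand gives Qd = 72 - P; rearranging supply gives Qs = 4P - 63. In a free market, 72 - P = 4P - 63 gives the equilibrium P* = 27, Q* = 45.
Because the ceiling (19) lies below the market-clearing price, it is binding.
At P = 19: Qd = 72 - 19 = 53 and Qs = 4·19 - 63 = 13.
Consumer surplus without the control is ½ · (72 - 27) · 45 = 1012.5.
With the ceiling, 13 units are sold at 19 (assume they go to the highest-value buyers). The demand price at Q = 13 is 59, so CS = ½ · [(72 - 19) + (59 - 19)] · 13 = 604.5.
Change in consumer surplus = 604.5 - 1012.5 = -408.

-408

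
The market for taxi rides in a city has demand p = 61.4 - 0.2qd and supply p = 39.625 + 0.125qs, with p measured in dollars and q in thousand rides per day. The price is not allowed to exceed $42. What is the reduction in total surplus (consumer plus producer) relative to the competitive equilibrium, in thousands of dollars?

374.4

Rearranging demand gives qd = 307 - 5p; rearranging supply gives qs = 8p - 317. Equilibrium: 307 - 5p = 8p - 317, so 624 = 13p and p* = 48, q* = 67.
The ceiling of 42 is below the equilibrium price 48, so it binds.
At p = 42: qd = 307 - 5·42 = 97 and qs = 8·42 - 317 = 19.
Quantity traded falls to 19. At q = 19 the demand price is (307 - 19)/5 = 57.6 and the supply price is (317 + 19)/8 = 42.
Deadweight loss = ½ · (57.6 - 42) · (67 - 19) = ½ · 15.6 · 48 = 374.4.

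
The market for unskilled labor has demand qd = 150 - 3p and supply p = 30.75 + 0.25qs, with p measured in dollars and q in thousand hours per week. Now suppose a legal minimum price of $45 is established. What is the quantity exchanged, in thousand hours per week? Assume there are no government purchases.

15

Rearranging supply gives qs = 4p - 123. In a free market, 150 - 3p = 4p - 123 gives the equilibrium p* = 39, q* = 33.
Since 45 > 39, the floor is binding.
At p = 45: qd = 150 - 3·45 = 15 and qs = 4·45 - 123 = 57.
The quantity actually transacted is the short side, demand: 15.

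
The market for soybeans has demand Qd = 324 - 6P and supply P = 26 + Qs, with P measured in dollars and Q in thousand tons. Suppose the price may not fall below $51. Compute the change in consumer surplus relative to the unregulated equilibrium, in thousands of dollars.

-21

Rearranging supply gives Qs = P - 26. Without the control the market clears where 324 - 6P = P - 26, i.e. P* = 50 and Q* = 24.
Since 51 > 50, the floor is binding.
At P = 51: Qd = 324 - 6·51 = 18 and Qs = 51 - 26 = 25.
Consumer surplus without the control is ½ · (54 - 50) · 24 = 48.
With the floor, consumers buy 18 units at 51, so CS = ½ · (54 - 51) · 18 = 27.
Change in consumer surplus = 27 - 48 = -21.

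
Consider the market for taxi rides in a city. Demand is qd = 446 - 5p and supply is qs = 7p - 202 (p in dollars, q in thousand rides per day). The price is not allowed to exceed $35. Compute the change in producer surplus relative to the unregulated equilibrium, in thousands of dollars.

-2080.5

In a free market, 446 - 5p = 7p - 202 gives the equilibrium p* = 54, q* = 176.
Because the ceiling (35) lies below the market-clearing price, it is binding.
At p = 35: qd = 446 - 5·35 = 271 and qs = 7·35 - 202 = 43.
Producer surplus without the control is ½ · (54 - 202/7) · 176 = 15488/7.
With the ceiling, producers sell 43 units at 35, so PS = ½ · (35 - 202/7) · 43 = 1849/14.
Change in producer surplus = 1849/14 - 15488/7 = -2080.5.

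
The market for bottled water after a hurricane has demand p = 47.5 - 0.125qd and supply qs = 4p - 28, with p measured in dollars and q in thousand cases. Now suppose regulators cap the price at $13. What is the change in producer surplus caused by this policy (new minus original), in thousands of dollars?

-1386

Rearranging demand gives qd = 380 - 8p. Without the control the market clears where 380 - 8p = 4p - 28, i.e. p* = 34 and q* = 108.
Since 13 < 34, the ceiling is binding.
At p = 13: qd = 380 - 8·13 = 276 and qs = 4·13 - 28 = 24.
Producer surplus without the control is ½ · (34 - 7) · 108 = 1458.
With the ceiling, producers sell 24 units at 13, so PS = ½ · (13 - 7) · 24 = 72.
Change in producer surplus = 72 - 1458 = -1386.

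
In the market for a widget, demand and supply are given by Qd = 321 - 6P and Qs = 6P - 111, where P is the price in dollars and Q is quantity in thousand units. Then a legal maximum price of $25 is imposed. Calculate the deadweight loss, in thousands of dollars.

726

In a free market, 321 - 6P = 6P - 111 gives the equilibrium P* = 36, Q* = 105.
Since 25 < 36, the ceiling is binding.
At P = 25: Qd = 321 - 6·25 = 171 and Qs = 6·25 - 111 = 39.
Quantity traded falls to 39. At Q = 39 the demand price is (321 - 39)/6 = 47 and the supply price is (111 + 39)/6 = 25.
Deadweight loss = ½ · (47 - 25) · (105 - 39) = ½ · 22 · 66 = 726.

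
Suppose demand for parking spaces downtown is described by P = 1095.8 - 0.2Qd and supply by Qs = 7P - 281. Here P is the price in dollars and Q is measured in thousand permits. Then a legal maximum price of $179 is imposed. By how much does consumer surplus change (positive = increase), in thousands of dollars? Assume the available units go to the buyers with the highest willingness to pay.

Rearranging demand gives Qd = 5479 - 5P. In a free market, 5479 - 5P = 7P - 281 gives the equilibrium P* = 480, Q* = 3079.
Because the ceiling (179) lies below the market-clearing price, it is binding.
At P = 179: Qd = 5479 - 5·179 = 4584 and Qs = 7·179 - 281 = 972.
Consumer surplus without the control is ½ · (1095.8 - 480) · 3079 = 948024.1.
With the ceiling, 972 units are sold at 179 (assume they go to the highest-value buyers). The demand price at Q = 972 is 901.4, so CS = ½ · [(1095.8 - 179) + (901.4 - 179)] · 972 = 796651.2.
Change in consumer surplus = 796651.2 - 948024.1 = -151372.9.

-151372.9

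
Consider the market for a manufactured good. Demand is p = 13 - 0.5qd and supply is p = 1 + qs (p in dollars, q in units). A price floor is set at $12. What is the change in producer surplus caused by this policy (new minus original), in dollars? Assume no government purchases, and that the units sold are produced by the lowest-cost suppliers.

Rearranging demand gives qd = 26 - 2p; rearranging supply gives qs = p - 1. In a free market, 26 - 2p = p - 1 gives the equilibrium p* = 9, q* = 8.
The floor of 12 is above the equilibrium price 9, so it binds.
At p = 12: qd = 26 - 2·12 = 2 and qs = 12 - 1 = 11.
Producer surplus without the control is ½ · (9 - 1) · 8 = 32.
With the floor, 2 units are sold at 12. The supply price at q = 2 is 3, so PS = ½ · [(12 - 1) + (12 - 3)] · 2 = 20.
Change in producer surplus = 20 - 32 = -12.

-12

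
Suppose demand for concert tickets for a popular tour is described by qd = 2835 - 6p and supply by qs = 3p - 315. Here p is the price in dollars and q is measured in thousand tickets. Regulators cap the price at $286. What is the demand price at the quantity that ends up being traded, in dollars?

In a free market, 2835 - 6p = 3p - 315 gives the equilibrium p* = 350, q* = 735.
Since 286 < 350, the ceiling is binding.
At p = 286: qd = 2835 - 6·286 = 1119 and qs = 3·286 - 315 = 543.
Only 543 units reach the market. On the demand curve, the marginal buyer's willingness to pay at q = 543 is (2835 - 543)/6 = 382.

382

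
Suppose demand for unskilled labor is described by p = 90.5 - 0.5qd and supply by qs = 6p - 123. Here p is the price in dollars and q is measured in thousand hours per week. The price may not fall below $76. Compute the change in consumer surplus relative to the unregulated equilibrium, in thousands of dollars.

-2546

Rearranging demand gives qd = 181 - 2p. Setting quantity demanded equal to quantity supplied, 181 - 2p = 6p - 123, gives p* = 38 and q* = 105.
Since 76 > 38, the floor is binding.
At p = 76: qd = 181 - 2·76 = 29 and qs = 6·76 - 123 = 333.
Consumer surplus without the control is ½ · (90.5 - 38) · 105 = 2756.25.
With the floor, consumers buy 29 units at 76, so CS = ½ · (90.5 - 76) · 29 = 210.25.
Change in consumer surplus = 210.25 - 2756.25 = -2546.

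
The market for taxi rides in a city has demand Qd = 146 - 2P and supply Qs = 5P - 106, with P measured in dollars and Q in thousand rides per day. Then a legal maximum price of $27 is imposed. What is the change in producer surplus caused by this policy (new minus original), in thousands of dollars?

Equilibrium: 146 - 2P = 5P - 106, so 252 = 7P and P* = 36, Q* = 74.
The ceiling of 27 is below the equilibrium price 36, so it binds.
At P = 27: Qd = 146 - 2·27 = 92 and Qs = 5·27 - 106 = 29.
Producer surplus without the control is ½ · (36 - 21.2) · 74 = 547.6.
With the ceiling, producers sell 29 units at 27, so PS = ½ · (27 - 21.2) · 29 = 84.1.
Change in producer surplus = 84.1 - 547.6 = -463.5.

-463.5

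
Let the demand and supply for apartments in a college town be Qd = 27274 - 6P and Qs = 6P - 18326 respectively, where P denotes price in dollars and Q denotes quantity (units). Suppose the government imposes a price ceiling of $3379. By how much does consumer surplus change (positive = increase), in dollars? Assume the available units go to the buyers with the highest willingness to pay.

In a free market, 27274 - 6P = 6P - 18326 gives the equilibrium P* = 3800, Q* = 4474.
The ceiling of 3379 is below the equilibrium price 3800, so it binds.
At P = 3379: Qd = 27274 - 6·3379 = 7000 and Qs = 6·3379 - 18326 = 1948.
Consumer surplus without the control is ½ · (13637/3 - 3800) · 4474 = 5004169/3.
With the ceiling, 1948 units are sold at 3379 (assume they go to the highest-value buyers). The demand price at Q = 1948 is 4221, so CS = ½ · [(13637/3 - 3379) + (4221 - 3379)] · 1948 = 5869324/3.
Change in consumer surplus = 5869324/3 - 5004169/3 = 288385.

288385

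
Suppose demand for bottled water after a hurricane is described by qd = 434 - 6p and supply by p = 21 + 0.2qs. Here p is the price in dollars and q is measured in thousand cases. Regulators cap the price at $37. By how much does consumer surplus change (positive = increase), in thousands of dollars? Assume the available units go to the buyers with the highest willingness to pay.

660

Rearranging supply gives qs = 5p - 105. Equilibrium: 434 - 6p = 5p - 105, so 539 = 11p and p* = 49, q* = 140.
The ceiling of 37 is below the equilibrium price 49, so it binds.
At p = 37: qd = 434 - 6·37 = 212 and qs = 5·37 - 105 = 80.
Consumer surplus without the control is ½ · (217/3 - 49) · 140 = 4900/3.
With the ceiling, 80 units are sold at 37 (assume they go to the highest-value buyers). The demand price at q = 80 is 59, so CS = ½ · [(217/3 - 37) + (59 - 37)] · 80 = 6880/3.
Change in consumer surplus = 6880/3 - 4900/3 = 660.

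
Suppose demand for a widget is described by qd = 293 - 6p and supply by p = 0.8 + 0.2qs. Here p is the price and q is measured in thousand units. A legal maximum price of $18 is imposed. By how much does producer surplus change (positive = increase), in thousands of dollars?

Rearranging supply gives qs = 5p - 4. Without the control the market clears where 293 - 6p = 5p - 4, i.e. p* = 27 and q* = 131.
The ceiling of 18 is below the equilibrium price 27, so it binds.
At p = 18: qd = 293 - 6·18 = 185 and qs = 5·18 - 4 = 86.
Producer surplus without the control is ½ · (27 - 0.8) · 131 = 1716.1.
With the ceiling, producers sell 86 units at 18, so PS = ½ · (18 - 0.8) · 86 = 739.6.
Change in producer surplus = 739.6 - 1716.1 = -976.5.

-976.5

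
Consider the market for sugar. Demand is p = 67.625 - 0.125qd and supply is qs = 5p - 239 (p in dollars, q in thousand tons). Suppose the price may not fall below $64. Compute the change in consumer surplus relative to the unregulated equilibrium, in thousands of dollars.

-180

Rearranging demand gives qd = 541 - 8p. Without the control the market clears where 541 - 8p = 5p - 239, i.e. p* = 60 and q* = 61.
The floor of 64 is above the equilibrium price 60, so it binds.
At p = 64: qd = 541 - 8·64 = 29 and qs = 5·64 - 239 = 81.
Consumer surplus without the control is ½ · (67.625 - 60) · 61 = 232.5625.
With the floor, consumers buy 29 units at 64, so CS = ½ · (67.625 - 64) · 29 = 52.5625.
Change in consumer surplus = 52.5625 - 232.5625 = -180.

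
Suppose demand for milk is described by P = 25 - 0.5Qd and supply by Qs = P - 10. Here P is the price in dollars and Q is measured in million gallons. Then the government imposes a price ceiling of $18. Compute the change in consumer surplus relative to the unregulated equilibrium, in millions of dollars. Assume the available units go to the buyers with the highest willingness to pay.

15

Rearranging demand gives Qd = 50 - 2P. Equilibrium: 50 - 2P = P - 10, so 60 = 3P and P* = 20, Q* = 10.
Since 18 < 20, the ceiling is binding.
At P = 18: Qd = 50 - 2·18 = 14 and Qs = 18 - 10 = 8.
Consumer surplus without the control is ½ · (25 - 20) · 10 = 25.
With the ceiling, 8 units are sold at 18 (assume they go to the highest-value buyers). The demand price at Q = 8 is 21, so CS = ½ · [(25 - 18) + (21 - 18)] · 8 = 40.
Change in consumer surplus = 40 - 25 = 15.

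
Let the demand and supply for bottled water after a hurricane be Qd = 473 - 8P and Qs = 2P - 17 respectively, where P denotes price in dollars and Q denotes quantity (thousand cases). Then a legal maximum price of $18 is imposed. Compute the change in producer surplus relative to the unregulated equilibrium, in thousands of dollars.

Without the control the market clears where 473 - 8P = 2P - 17, i.e. P* = 49 and Q* = 81.
Since 18 < 49, the ceiling is binding.
At P = 18: Qd = 473 - 8·18 = 329 and Qs = 2·18 - 17 = 19.
Producer surplus without the control is ½ · (49 - 8.5) · 81 = 1640.25.
With the ceiling, producers sell 19 units at 18, so PS = ½ · (18 - 8.5) · 19 = 90.25.
Change in producer surplus = 90.25 - 1640.25 = -1550.

-1550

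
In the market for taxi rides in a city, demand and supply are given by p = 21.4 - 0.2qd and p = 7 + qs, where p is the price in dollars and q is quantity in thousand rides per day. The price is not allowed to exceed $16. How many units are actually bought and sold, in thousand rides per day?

9

Rearranging demand gives qd = 107 - 5p; rearranging supply gives qs = p - 7. Equilibrium: 107 - 5p = p - 7, so 114 = 6p and p* = 19, q* = 12.
Since 16 < 19, the ceiling is binding.
At p = 16: qd = 107 - 5·16 = 27 and qs = 16 - 7 = 9.
The quantity actually transacted is the short side, supply: 9.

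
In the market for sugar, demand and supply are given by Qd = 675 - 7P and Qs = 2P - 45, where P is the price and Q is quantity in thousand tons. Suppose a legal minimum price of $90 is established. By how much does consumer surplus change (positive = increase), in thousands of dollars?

Equilibrium: 675 - 7P = 2P - 45, so 720 = 9P and P* = 80, Q* = 115.
Because the floor (90) lies above the market-clearing price, it is binding.
At P = 90: Qd = 675 - 7·90 = 45 and Qs = 2·90 - 45 = 135.
Consumer surplus without the control is ½ · (675/7 - 80) · 115 = 13225/14.
With the floor, consumers buy 45 units at 90, so CS = ½ · (675/7 - 90) · 45 = 2025/14.
Change in consumer surplus = 2025/14 - 13225/14 = -800.

-800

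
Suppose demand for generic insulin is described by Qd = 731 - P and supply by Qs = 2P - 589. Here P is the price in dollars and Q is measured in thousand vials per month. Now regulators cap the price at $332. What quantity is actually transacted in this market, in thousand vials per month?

Without the control the market clears where 731 - P = 2P - 589, i.e. P* = 440 and Q* = 291.
The ceiling of 332 is below the equilibrium price 440, so it binds.
At P = 332: Qd = 731 - 332 = 399 and Qs = 2·332 - 589 = 75.
The quantity actually transacted is the short side, supply: 75.

75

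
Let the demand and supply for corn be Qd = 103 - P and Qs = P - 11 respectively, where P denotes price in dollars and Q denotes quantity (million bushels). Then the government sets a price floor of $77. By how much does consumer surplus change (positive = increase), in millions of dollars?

Without the control the market clears where 103 - P = P - 11, i.e. P* = 57 and Q* = 46.
The floor of 77 is above the equilibrium price 57, so it binds.
At P = 77: Qd = 103 - 77 = 26 and Qs = 77 - 11 = 66.
Consumer surplus without the control is ½ · (103 - 57) · 46 = 1058.
With the floor, consumers buy 26 units at 77, so CS = ½ · (103 - 77) · 26 = 338.
Change in consumer surplus = 338 - 1058 = -720.

-720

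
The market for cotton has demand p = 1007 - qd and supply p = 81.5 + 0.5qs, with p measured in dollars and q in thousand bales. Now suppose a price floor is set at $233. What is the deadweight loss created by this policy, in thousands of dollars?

Rearranging demand gives qd = 1007 - p; rearranging supply gives qs = 2p - 163. In a free market, 1007 - p = 2p - 163 gives the equilibrium p* = 390, q* = 617.
The floor of 233 is below the equilibrium price 390, so it is not binding; the market clears at p* = 390, q* = 617.
Since the control does not bind, no trades are prevented and deadweight loss is zero.

0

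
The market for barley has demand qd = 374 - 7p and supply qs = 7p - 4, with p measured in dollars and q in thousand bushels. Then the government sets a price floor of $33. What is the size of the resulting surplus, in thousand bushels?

84

Setting quantity demanded equal to quantity supplied, 374 - 7p = 7p - 4, gives p* = 27 and q* = 185.
Because the floor (33) lies above the market-clearing price, it is binding.
At p = 33: qd = 374 - 7·33 = 143 and qs = 7·33 - 4 = 227.
Surplus = qs - qd = 227 - 143 = 84.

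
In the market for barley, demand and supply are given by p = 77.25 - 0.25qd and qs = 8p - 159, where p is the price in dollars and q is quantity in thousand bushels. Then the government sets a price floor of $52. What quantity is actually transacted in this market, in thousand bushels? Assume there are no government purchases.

Rearranging demand gives qd = 309 - 4p. In a free market, 309 - 4p = 8p - 159 gives the equilibrium p* = 39, q* = 153.
The floor of 52 is above the equilibrium price 39, so it binds.
At p = 52: qd = 309 - 4·52 = 101 and qs = 8·52 - 159 = 257.
The quantity actually transacted is the short side, demand: 101.

101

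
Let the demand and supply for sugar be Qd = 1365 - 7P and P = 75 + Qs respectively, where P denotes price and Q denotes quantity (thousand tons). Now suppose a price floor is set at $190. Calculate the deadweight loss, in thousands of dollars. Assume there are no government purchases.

2800

Rearranging supply gives Qs = P - 75. Setting quantity demanded equal to quantity supplied, 1365 - 7P = P - 75, gives P* = 180 and Q* = 105.
Because the floor (190) lies above the market-clearing price, it is binding.
At P = 190: Qd = 1365 - 7·190 = 35 and Qs = 190 - 75 = 115.
Quantity traded falls to 35. At Q = 35 the demand price is (1365 - 35)/7 = 190 and the supply price is 75 + 35 = 110.
Deadweight loss = ½ · (190 - 110) · (105 - 35) = ½ · 80 · 70 = 2800.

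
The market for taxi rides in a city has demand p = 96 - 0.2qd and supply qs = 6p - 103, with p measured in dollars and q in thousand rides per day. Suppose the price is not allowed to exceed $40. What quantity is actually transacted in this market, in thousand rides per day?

137

Rearranging demand gives qd = 480 - 5p. Equilibrium: 480 - 5p = 6p - 103, so 583 = 11p and p* = 53, q* = 215.
Since 40 < 53, the ceiling is binding.
At p = 40: qd = 480 - 5·40 = 280 and qs = 6·40 - 103 = 137.
The quantity actually transacted is the short side, supply: 137.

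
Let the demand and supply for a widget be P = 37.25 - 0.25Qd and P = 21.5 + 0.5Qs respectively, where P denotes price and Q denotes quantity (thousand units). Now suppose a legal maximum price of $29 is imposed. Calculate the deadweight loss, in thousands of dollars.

13.5

Rearranging demand gives Qd = 149 - 4P; rearranging supply gives Qs = 2P - 43. Equilibrium: 149 - 4P = 2P - 43, so 192 = 6P and P* = 32, Q* = 21.
Since 29 < 32, the ceiling is binding.
At P = 29: Qd = 149 - 4·29 = 33 and Qs = 2·29 - 43 = 15.
Quantity traded falls to 15. At Q = 15 the demand price is (149 - 15)/4 = 33.5 and the supply price is (43 + 15)/2 = 29.
Deadweight loss = ½ · (33.5 - 29) · (21 - 15) = ½ · 4.5 · 6 = 13.5.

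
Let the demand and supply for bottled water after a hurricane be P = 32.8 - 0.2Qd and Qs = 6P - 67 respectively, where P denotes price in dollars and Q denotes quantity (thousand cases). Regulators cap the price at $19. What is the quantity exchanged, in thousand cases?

47

Rearranging demand gives Qd = 164 - 5P. Without the control the market clears where 164 - 5P = 6P - 67, i.e. P* = 21 and Q* = 59.
The ceiling of 19 is below the equilibrium price 21, so it binds.
At P = 19: Qd = 164 - 5·19 = 69 and Qs = 6·19 - 67 = 47.
The quantity actually transacted is the short side, supply: 47.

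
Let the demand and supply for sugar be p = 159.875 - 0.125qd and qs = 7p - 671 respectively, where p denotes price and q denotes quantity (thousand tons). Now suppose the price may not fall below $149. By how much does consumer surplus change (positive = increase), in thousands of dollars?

Rearranging demand gives qd = 1279 - 8p. Without the control the market clears where 1279 - 8p = 7p - 671, i.e. p* = 130 and q* = 239.
Since 149 > 130, the floor is binding.
At p = 149: qd = 1279 - 8·149 = 87 and qs = 7·149 - 671 = 372.
Consumer surplus without the control is ½ · (159.875 - 130) · 239 = 3570.0625.
With the floor, consumers buy 87 units at 149, so CS = ½ · (159.875 - 149) · 87 = 473.0625.
Change in consumer surplus = 473.0625 - 3570.0625 = -3097.

-3097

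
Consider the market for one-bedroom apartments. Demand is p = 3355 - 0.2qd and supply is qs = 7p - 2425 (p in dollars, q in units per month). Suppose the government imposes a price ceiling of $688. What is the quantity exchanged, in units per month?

Rearranging demand gives qd = 16775 - 5p. Setting quantity demanded equal to quantity supplied, 16775 - 5p = 7p - 2425, gives p* = 1600 and q* = 8775.
Since 688 < 1600, the ceiling is binding.
At p = 688: qd = 16775 - 5·688 = 13335 and qs = 7·688 - 2425 = 2391.
The quantity actually transacted is the short side, supply: 2391.

2391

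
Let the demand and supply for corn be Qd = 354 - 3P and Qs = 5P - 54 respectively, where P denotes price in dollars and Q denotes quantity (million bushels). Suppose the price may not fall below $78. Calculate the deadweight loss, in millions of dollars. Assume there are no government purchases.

1749.6

Without the control the market clears where 354 - 3P = 5P - 54, i.e. P* = 51 and Q* = 201.
The floor of 78 is above the equilibrium price 51, so it binds.
At P = 78: Qd = 354 - 3·78 = 120 and Qs = 5·78 - 54 = 336.
Quantity traded falls to 120. At Q = 120 the demand price is (354 - 120)/3 = 78 and the supply price is (54 + 120)/5 = 34.8.
Deadweight loss = ½ · (78 - 34.8) · (201 - 120) = ½ · 43.2 · 81 = 1749.6.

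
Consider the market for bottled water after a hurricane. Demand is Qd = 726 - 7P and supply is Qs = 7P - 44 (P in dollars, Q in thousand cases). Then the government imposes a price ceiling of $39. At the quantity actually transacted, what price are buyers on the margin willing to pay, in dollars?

In a free market, 726 - 7P = 7P - 44 gives the equilibrium P* = 55, Q* = 341.
The ceiling of 39 is below the equilibrium price 55, so it binds.
At P = 39: Qd = 726 - 7·39 = 453 and Qs = 7·39 - 44 = 229.
Only 229 units reach the market. On the demand curve, the marginal buyer's willingness to pay at Q = 229 is (726 - 229)/7 = 71.

71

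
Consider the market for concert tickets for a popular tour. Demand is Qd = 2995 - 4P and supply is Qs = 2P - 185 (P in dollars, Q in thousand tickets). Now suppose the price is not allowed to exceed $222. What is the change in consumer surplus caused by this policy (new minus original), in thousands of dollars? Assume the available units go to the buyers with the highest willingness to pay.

32340

Equilibrium: 2995 - 4P = 2P - 185, so 3180 = 6P and P* = 530, Q* = 875.
Because the ceiling (222) lies below the market-clearing price, it is binding.
At P = 222: Qd = 2995 - 4·222 = 2107 and Qs = 2·222 - 185 = 259.
Consumer surplus without the control is ½ · (748.75 - 530) · 875 = 95703.125.
With the ceiling, 259 units are sold at 222 (assume they go to the highest-value buyers). The demand price at Q = 259 is 684, so CS = ½ · [(748.75 - 222) + (684 - 222)] · 259 = 128043.125.
Change in consumer surplus = 128043.125 - 95703.125 = 32340.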